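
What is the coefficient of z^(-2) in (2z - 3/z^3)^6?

2160

General term: C(6,j)·(2z)^j·(-3/z^3)^(6-j), with z-exponent 1j − 3(6−j) = 4j − 18.
Set 4j − 18 = -2: j = 4.
C(6,4) = 15; 2^4 = 16; (-3)^2 = 9.
Coefficient = 15 · 16 · 9 = 2160.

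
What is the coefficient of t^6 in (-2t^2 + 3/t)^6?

General term: C(6,j)·(-2t^2)^j·(3/t)^(6-j), with t-exponent 2j − 1(6−j) = 3j − 6.
Set 3j − 6 = 6: j = 4.
C(6,4) = 15; (-2)^4 = 16; 3^2 = 9.
Coefficient = 15 · 16 · 9 = 2160.

2160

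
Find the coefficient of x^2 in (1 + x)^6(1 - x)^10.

0

Coefficient of x^2 = Σ_{j} C(6,j)·1^j·C(10,2-j)·(-1)^(2-j) for j from 0 to 2.
= 45 + (-60) + 15 = 0.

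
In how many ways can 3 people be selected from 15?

455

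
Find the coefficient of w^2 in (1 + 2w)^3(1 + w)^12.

150

Coefficient of w^2 = Σ_{j} C(3,j)·2^j·C(12,2-j)·1^(2-j) for j from 0 to 2.
= 66 + 72 + 12 = 150.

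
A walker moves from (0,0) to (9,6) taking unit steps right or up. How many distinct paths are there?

Each path is a sequence of 15 steps with 9 rights: C(15,9) = 5005.

5005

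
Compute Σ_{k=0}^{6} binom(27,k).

397594

1 + 27 + 351 + 2925 + 17550 + 80730 + 296010 = 397594.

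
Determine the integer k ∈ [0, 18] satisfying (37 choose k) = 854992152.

C(37,k) increases on 0 ≤ k ≤ 18. C(37,10) = 348330136 and C(37,11) = 854992152, so k = 11.

11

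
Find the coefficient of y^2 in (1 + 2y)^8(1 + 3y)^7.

637

Coefficient of y^2 = Σ_{j} C(8,j)·2^j·C(7,2-j)·3^(2-j) for j from 0 to 2.
= 189 + 336 + 112 = 637.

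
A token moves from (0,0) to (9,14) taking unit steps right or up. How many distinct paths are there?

Each path is a sequence of 23 steps with 9 rights: C(23,9) = 817190.

817190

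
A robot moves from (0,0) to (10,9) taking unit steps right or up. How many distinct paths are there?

92378

Each path is a sequence of 19 steps with 10 rights: C(19,10) = 92378.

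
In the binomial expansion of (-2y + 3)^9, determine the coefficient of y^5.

-326592

The general term is C(9,j)·(-2y)^j·(3)^(9-j); the y^5 term has j = 5.
C(9,5) = 126.
Coefficient = C(9,5) · (-2)^5 · 3^4 = 126 · (-32) · 81 = -326592.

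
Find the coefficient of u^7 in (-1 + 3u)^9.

78732

The general term is C(9,j)·(-1)^j·(3u)^(9-j); the u^7 term has j = 2.
C(9,2) = 36.
Coefficient = C(9,2) · 3^7 = 36 · 2187 = 78732.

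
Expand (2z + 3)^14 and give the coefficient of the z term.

The general term is C(14,j)·(2z)^j·(3)^(14-j); the z^1 term has j = 1.
C(14,1) = 14.
Coefficient = C(14,1) · 2^1 · 3^13 = 14 · 2 · 1594323 = 44641044.

44641044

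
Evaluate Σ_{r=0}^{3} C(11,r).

1 + 11 + 55 + 165 = 232.

232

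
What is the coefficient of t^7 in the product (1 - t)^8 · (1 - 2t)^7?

-78592

Coefficient of t^7 = Σ_{j} C(8,j)·(-1)^j·C(7,7-j)·(-2)^(7-j) for j from 0 to 7.
= (-128) + (-3584) + (-18816) + (-31360) + (-19600) + (-4704) + (-392) + (-8) = -78592.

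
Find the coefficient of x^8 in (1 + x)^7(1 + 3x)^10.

8156730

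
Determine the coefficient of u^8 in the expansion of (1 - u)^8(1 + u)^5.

Coefficient of u^8 = Σ_{j} C(8,j)·(-1)^j·C(5,8-j)·1^(8-j) for j from 3 to 8.
= (-56) + 350 + (-560) + 280 + (-40) + 1 = -25.

-25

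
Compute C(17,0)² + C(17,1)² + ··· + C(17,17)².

2333606220

By Vandermonde's identity, Σ C(17,r)² = C(34,17) = 2333606220.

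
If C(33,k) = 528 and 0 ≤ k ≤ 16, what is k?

2

C(33,k) increases on 0 ≤ k ≤ 16. C(33,1) = 33 and C(33,2) = 528, so k = 2.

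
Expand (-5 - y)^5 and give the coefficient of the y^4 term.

-25

The general term is C(5,j)·(-5)^j·(-y)^(5-j); the y^4 term has j = 1.
C(5,1) = 5.
Coefficient = C(5,1) · (-5)^1 = 5 · (-5) = -25.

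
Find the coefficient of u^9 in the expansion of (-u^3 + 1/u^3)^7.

-21

General term: C(7,j)·(-u^3)^j·(1/u^3)^(7-j), with u-exponent 3j − 3(7−j) = 6j − 21.
Set 6j − 21 = 9: j = 5.
C(7,5) = 21; (-1)^5 = -1; 1^2 = 1.
Coefficient = 21 · (-1) · 1 = -21.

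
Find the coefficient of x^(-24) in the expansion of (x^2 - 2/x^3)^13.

292864

General term: C(13,j)·(x^2)^j·(-2/x^3)^(13-j), with x-exponent 2j − 3(13−j) = 5j − 39.
Set 5j − 39 = -24: j = 3.
C(13,3) = 286; 1^3 = 1; (-2)^10 = 1024.
Coefficient = 286 · 1 · 1024 = 292864.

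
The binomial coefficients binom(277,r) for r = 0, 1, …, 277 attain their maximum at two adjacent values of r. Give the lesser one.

138

For odd n = 277, C(277,r) peaks at r = (n−1)/2 and (n+1)/2; the lesser is 138.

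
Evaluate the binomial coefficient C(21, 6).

54264

C(21,6) = (21·20·19·18·17·16) / 6! = 39070080 / 720 = 54264.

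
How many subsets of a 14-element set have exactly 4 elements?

1001

Choose the 4 positions: C(14,4) = 1001.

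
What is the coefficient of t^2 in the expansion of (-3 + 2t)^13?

-55269864

The general term is C(13,j)·(-3)^j·(2t)^(13-j); the t^2 term has j = 11.
C(13,11) = 78.
Coefficient = C(13,11) · (-3)^11 · 2^2 = 78 · (-177147) · 4 = -55269864.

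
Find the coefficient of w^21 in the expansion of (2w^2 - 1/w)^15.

-1863680

General term: C(15,j)·(2w^2)^j·(-1/w)^(15-j), with w-exponent 2j − 1(15−j) = 3j − 15.
Set 3j − 15 = 21: j = 12.
C(15,12) = 455; 2^12 = 4096; (-1)^3 = -1.
Coefficient = 455 · 4096 · (-1) = -1863680.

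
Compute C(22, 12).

C(22,12) = C(22,10) by symmetry.
C(22,10) = (22·21·20·19·18·17·16·15·14·13) / 10! = 2346549004800 / 3628800 = 646646.

646646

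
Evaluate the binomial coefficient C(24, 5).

42504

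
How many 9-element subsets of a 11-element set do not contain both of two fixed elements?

All 9-subsets: C(11,9) = 55. Those containing both fixed elements: C(9,7) = 36.
55 − 36 = 19.

19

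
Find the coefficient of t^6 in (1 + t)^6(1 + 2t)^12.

Coefficient of t^6 = Σ_{j} C(6,j)·1^j·C(12,6-j)·2^(6-j) for j from 0 to 6.
= 59136 + 152064 + 118800 + 35200 + 3960 + 144 + 1 = 369305.

369305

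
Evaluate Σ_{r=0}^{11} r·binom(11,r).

Since r·C(11,r) = 11·C(10,r−1), the sum is 11·2^10 = 11·1024 = 11264.

11264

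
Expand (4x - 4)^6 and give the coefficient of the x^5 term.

The general term is C(6,j)·(4x)^j·(-4)^(6-j); the x^5 term has j = 5.
C(6,5) = 6.
Coefficient = C(6,5) · 4^5 · (-4)^1 = 6 · 1024 · (-4) = -24576.

-24576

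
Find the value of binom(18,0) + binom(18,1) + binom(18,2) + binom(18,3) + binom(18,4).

4048

1 + 18 + 153 + 816 + 3060 = 4048.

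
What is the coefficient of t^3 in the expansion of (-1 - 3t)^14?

The general term is C(14,j)·(-1)^j·(-3t)^(14-j); the t^3 term has j = 11.
C(14,11) = 364.
Coefficient = C(14,11) · (-1)^11 · (-3)^3 = 364 · (-1) · (-27) = 9828.

9828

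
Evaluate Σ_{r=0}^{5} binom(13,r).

2380

1 + 13 + 78 + 286 + 715 + 1287 = 2380.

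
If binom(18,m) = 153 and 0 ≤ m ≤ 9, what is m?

C(18,m) increases on 0 ≤ m ≤ 9. C(18,1) = 18 and C(18,2) = 153, so m = 2.

2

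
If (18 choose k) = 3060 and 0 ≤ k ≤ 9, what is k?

4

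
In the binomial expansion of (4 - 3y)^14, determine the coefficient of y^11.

The general term is C(14,j)·(4)^j·(-3y)^(14-j); the y^11 term has j = 3.
C(14,3) = 364.
Coefficient = C(14,3) · 4^3 · (-3)^11 = 364 · 64 · (-177147) = -4126816512.

-4126816512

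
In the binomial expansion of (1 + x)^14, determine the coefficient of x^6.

The general term is C(14,j)·(1)^j·(x)^(14-j); the x^6 term has j = 8.
C(14,8) = 3003.
Coefficient = C(14,8) = 3003.

3003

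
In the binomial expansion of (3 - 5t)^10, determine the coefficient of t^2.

The general term is C(10,j)·(3)^j·(-5t)^(10-j); the t^2 term has j = 8.
C(10,8) = 45.
Coefficient = C(10,8) · 3^8 · (-5)^2 = 45 · 6561 · 25 = 7381125.

7381125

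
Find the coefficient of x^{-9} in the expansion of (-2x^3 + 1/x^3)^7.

General term: C(7,j)·(-2x^3)^j·(1/x^3)^(7-j), with x-exponent 3j − 3(7−j) = 6j − 21.
Set 6j − 21 = -9: j = 2.
C(7,2) = 21; (-2)^2 = 4; 1^5 = 1.
Coefficient = 21 · 4 · 1 = 84.

84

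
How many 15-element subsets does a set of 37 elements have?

9364199760

C(37,15) = (37·36·35·34·33·32·31·30·29·28·27·26·25·24·23) / 15! = 12245324002983751680000 / 1307674368000 = 9364199760.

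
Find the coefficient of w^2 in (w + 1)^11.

55

The general term is C(11,j)·(w)^j·(1)^(11-j); the w^2 term has j = 2.
C(11,2) = 55.
Coefficient = C(11,2) = 55.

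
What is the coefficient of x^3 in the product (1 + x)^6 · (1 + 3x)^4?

632

Coefficient of x^3 = Σ_{j} C(6,j)·1^j·C(4,3-j)·3^(3-j) for j from 0 to 3.
= 108 + 324 + 180 + 20 = 632.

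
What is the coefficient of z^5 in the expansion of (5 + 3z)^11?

1754156250

The general term is C(11,j)·(5)^j·(3z)^(11-j); the z^5 term has j = 6.
C(11,6) = 462.
Coefficient = C(11,6) · 5^6 · 3^5 = 462 · 15625 · 243 = 1754156250.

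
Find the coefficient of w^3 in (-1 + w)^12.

The general term is C(12,j)·(-1)^j·(w)^(12-j); the w^3 term has j = 9.
C(12,9) = 220.
Coefficient = C(12,9) · (-1)^9 = 220 · (-1) = -220.

-220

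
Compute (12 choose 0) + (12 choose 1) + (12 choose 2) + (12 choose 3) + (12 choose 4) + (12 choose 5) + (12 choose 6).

1 + 12 + 66 + 220 + 495 + 792 + 924 = 2510.

2510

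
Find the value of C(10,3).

120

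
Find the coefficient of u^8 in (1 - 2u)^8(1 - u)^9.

432073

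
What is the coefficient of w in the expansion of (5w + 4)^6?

The general term is C(6,j)·(5w)^j·(4)^(6-j); the w^1 term has j = 1.
C(6,1) = 6.
Coefficient = C(6,1) · 5^1 · 4^5 = 6 · 5 · 1024 = 30720.

30720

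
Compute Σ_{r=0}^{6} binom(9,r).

1 + 9 + 36 + 84 + 126 + 126 + 84 = 466.

466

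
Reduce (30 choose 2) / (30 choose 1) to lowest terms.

29/2

C(n,k+1)/C(n,k) = (n−k)/(k+1) = (30−1)/(1+1) = 29/2.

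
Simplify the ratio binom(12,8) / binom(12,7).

C(n,k+1)/C(n,k) = (n−k)/(k+1) = (12−7)/(7+1) = 5/8.

5/8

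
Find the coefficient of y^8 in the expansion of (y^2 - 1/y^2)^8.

28

General term: C(8,j)·(y^2)^j·(-1/y^2)^(8-j), with y-exponent 2j − 2(8−j) = 4j − 16.
Set 4j − 16 = 8: j = 6.
C(8,6) = 28; 1^6 = 1; (-1)^2 = 1.
Coefficient = 28 · 1 · 1 = 28.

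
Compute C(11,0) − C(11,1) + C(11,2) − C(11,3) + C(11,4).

The partial alternating sum Σ_{k=0}^{4} (−1)^k C(11,k) = (−1)^4 C(10,4) = 210.

210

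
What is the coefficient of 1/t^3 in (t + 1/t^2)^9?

General term: C(9,j)·(t)^j·(1/t^2)^(9-j), with t-exponent 1j − 2(9−j) = 3j − 18.
Set 3j − 18 = -3: j = 5.
C(9,5) = 126; 1^5 = 1; 1^4 = 1.
Coefficient = 126 · 1 · 1 = 126.

126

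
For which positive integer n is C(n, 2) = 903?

n(n−1)/2 = 903 ⇒ n(n−1) = 1806. Since 43·42 = 1806, n = 43.

43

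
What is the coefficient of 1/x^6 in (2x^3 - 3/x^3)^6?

4860

General term: C(6,j)·(2x^3)^j·(-3/x^3)^(6-j), with x-exponent 3j − 3(6−j) = 6j − 18.
Set 6j − 18 = -6: j = 2.
C(6,2) = 15; 2^2 = 4; (-3)^4 = 81.
Coefficient = 15 · 4 · 81 = 4860.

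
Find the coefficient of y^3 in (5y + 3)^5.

11250

The general term is C(5,j)·(5y)^j·(3)^(5-j); the y^3 term has j = 3.
C(5,3) = 10.
Coefficient = C(5,3) · 5^3 · 3^2 = 10 · 125 · 9 = 11250.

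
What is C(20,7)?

C(20,7) = (20·19·18·17·16·15·14) / 7! = 390700800 / 5040 = 77520.

77520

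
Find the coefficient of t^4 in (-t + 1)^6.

The general term is C(6,j)·(-t)^j·(1)^(6-j); the t^4 term has j = 4.
C(6,4) = 15.
Coefficient = C(6,4) = 15.

15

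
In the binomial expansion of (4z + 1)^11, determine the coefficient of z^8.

The general term is C(11,j)·(4z)^j·(1)^(11-j); the z^8 term has j = 8.
C(11,8) = 165.
Coefficient = C(11,8) · 4^8 = 165 · 65536 = 10813440.

10813440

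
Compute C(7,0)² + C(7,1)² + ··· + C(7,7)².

By Vandermonde's identity, Σ C(7,i)² = C(14,7) = 3432.

3432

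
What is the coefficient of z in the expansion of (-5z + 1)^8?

The general term is C(8,j)·(-5z)^j·(1)^(8-j); the z^1 term has j = 1.
C(8,1) = 8.
Coefficient = C(8,1) · (-5)^1 = 8 · (-5) = -40.

-40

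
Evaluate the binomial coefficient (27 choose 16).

C(27,16) = C(27,11) by symmetry.
C(27,11) = (27·26·25·24·23·22·21·20·19·18·17) / 11! = 520431047136000 / 39916800 = 13037895.

13037895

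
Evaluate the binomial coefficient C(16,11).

4368

C(16,11) = C(16,5) by symmetry.
C(16,5) = (16·15·14·13·12) / 5! = 524160 / 120 = 4368.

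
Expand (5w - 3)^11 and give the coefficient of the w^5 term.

1052493750

The general term is C(11,j)·(5w)^j·(-3)^(11-j); the w^5 term has j = 5.
C(11,5) = 462.
Coefficient = C(11,5) · 5^5 · (-3)^6 = 462 · 3125 · 729 = 1052493750.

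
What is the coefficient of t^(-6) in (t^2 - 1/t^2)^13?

General term: C(13,j)·(t^2)^j·(-1/t^2)^(13-j), with t-exponent 2j − 2(13−j) = 4j − 26.
Set 4j − 26 = -6: j = 5.
C(13,5) = 1287; 1^5 = 1; (-1)^8 = 1.
Coefficient = 1287 · 1 · 1 = 1287.

1287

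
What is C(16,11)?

4368

C(16,11) = C(16,5) by symmetry.
C(16,5) = (16·15·14·13·12) / 5! = 524160 / 120 = 4368.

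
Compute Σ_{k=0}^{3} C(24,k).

1 + 24 + 276 + 2024 = 2325.

2325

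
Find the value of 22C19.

1540

C(22,19) = C(22,3) by symmetry.
C(22,3) = (22·21·20) / 3! = 9240 / 6 = 1540.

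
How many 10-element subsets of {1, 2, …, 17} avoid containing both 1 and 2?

13013

All 10-subsets: C(17,10) = 19448. Those containing both fixed elements: C(15,8) = 6435.
19448 − 6435 = 13013.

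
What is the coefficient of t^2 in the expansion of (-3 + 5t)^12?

The general term is C(12,j)·(-3)^j·(5t)^(12-j); the t^2 term has j = 10.
C(12,10) = 66.
Coefficient = C(12,10) · (-3)^10 · 5^2 = 66 · 59049 · 25 = 97430850.

97430850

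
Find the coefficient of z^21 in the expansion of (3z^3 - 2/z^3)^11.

General term: C(11,j)·(3z^3)^j·(-2/z^3)^(11-j), with z-exponent 3j − 3(11−j) = 6j − 33.
Set 6j − 33 = 21: j = 9.
C(11,9) = 55; 3^9 = 19683; (-2)^2 = 4.
Coefficient = 55 · 19683 · 4 = 4330260.

4330260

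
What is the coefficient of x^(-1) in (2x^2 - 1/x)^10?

General term: C(10,j)·(2x^2)^j·(-1/x)^(10-j), with x-exponent 2j − 1(10−j) = 3j − 10.
Set 3j − 10 = -1: j = 3.
C(10,3) = 120; 2^3 = 8; (-1)^7 = -1.
Coefficient = 120 · 8 · (-1) = -960.

-960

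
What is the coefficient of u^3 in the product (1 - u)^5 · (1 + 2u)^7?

Coefficient of u^3 = Σ_{j} C(5,j)·(-1)^j·C(7,3-j)·2^(3-j) for j from 0 to 3.
= 280 + (-420) + 140 + (-10) = -10.

-10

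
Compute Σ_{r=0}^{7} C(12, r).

1 + 12 + 66 + 220 + 495 + 792 + 924 + 792 = 3302.

3302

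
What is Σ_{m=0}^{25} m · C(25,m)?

Differentiating (1+x)^25 and setting x=1: Σ m·C(25,m) = 25·2^24 = 419430400.

419430400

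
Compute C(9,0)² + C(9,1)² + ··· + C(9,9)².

48620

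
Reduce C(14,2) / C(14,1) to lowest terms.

13/2

C(n,k+1)/C(n,k) = (n−k)/(k+1) = (14−1)/(1+1) = 13/2.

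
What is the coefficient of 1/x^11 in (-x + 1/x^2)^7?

-7

General term: C(7,j)·(-x)^j·(1/x^2)^(7-j), with x-exponent 1j − 2(7−j) = 3j − 14.
Set 3j − 14 = -11: j = 1.
C(7,1) = 7; (-1)^1 = -1; 1^6 = 1.
Coefficient = 7 · (-1) · 1 = -7.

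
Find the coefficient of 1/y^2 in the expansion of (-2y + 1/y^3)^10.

-15360

General term: C(10,j)·(-2y)^j·(1/y^3)^(10-j), with y-exponent 1j − 3(10−j) = 4j − 30.
Set 4j − 30 = -2: j = 7.
C(10,7) = 120; (-2)^7 = -128; 1^3 = 1.
Coefficient = 120 · (-128) · 1 = -15360.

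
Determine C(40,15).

40225345056

C(40,15) = (40·39·38·37·36·35·34·33·32·31·30·29·28·27·26) / 15! = 52601652673686724608000 / 1307674368000 = 40225345056.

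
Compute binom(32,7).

3365856

C(32,7) = (32·31·30·29·28·27·26) / 7! = 16963914240 / 5040 = 3365856.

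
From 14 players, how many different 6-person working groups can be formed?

3003

This is C(14,6) = 3003.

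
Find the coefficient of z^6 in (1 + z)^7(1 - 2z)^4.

Coefficient of z^6 = Σ_{j} C(7,j)·1^j·C(4,6-j)·(-2)^(6-j) for j from 2 to 6.
= 336 + (-1120) + 840 + (-168) + 7 = -105.

-105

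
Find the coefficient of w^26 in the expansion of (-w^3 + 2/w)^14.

General term: C(14,j)·(-w^3)^j·(2/w)^(14-j), with w-exponent 3j − 1(14−j) = 4j − 14.
Set 4j − 14 = 26: j = 10.
C(14,10) = 1001; (-1)^10 = 1; 2^4 = 16.
Coefficient = 1001 · 1 · 16 = 16016.

16016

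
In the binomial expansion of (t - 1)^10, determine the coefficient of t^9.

The general term is C(10,j)·(t)^j·(-1)^(10-j); the t^9 term has j = 9.
C(10,9) = 10.
Coefficient = C(10,9) · (-1)^1 = 10 · (-1) = -10.

-10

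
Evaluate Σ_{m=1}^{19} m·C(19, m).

Since m·C(19,m) = 19·C(18,m−1), the sum is 19·2^18 = 19·262144 = 4980736.

4980736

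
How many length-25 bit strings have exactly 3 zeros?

2300

Choose the 3 positions: C(25,3) = 2300.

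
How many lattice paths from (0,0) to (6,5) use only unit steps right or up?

Each path is a sequence of 11 steps with 6 rights: C(11,6) = 462.

462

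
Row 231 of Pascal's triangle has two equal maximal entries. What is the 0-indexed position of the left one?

For odd n = 231, C(231,k) peaks at k = (n−1)/2 and (n+1)/2; the lesser is 115.

115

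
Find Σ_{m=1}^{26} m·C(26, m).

872415232

Differentiating (1+x)^26 and setting x=1: Σ m·C(26,m) = 26·2^25 = 872415232.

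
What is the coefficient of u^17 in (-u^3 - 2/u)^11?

-5280

General term: C(11,j)·(-u^3)^j·(-2/u)^(11-j), with u-exponent 3j − 1(11−j) = 4j − 11.
Set 4j − 11 = 17: j = 7.
C(11,7) = 330; (-1)^7 = -1; (-2)^4 = 16.
Coefficient = 330 · (-1) · 16 = -5280.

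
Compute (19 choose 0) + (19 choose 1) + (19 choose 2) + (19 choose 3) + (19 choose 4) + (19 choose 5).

1 + 19 + 171 + 969 + 3876 + 11628 = 16664.

16664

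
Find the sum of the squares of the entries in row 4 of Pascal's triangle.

70

By Vandermonde's identity, Σ C(4,i)² = C(8,4) = 70.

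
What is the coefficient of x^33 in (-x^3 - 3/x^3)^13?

-39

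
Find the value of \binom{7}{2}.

21

C(7,2) = (7·6) / 2! = 42 / 2 = 21.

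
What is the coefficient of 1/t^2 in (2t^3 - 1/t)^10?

180

General term: C(10,j)·(2t^3)^j·(-1/t)^(10-j), with t-exponent 3j − 1(10−j) = 4j − 10.
Set 4j − 10 = -2: j = 2.
C(10,2) = 45; 2^2 = 4; (-1)^8 = 1.
Coefficient = 45 · 4 · 1 = 180.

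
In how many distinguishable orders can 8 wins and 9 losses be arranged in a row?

Choose positions for the wins: C(17,8) = 24310.

24310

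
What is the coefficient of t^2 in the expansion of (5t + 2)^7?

The general term is C(7,j)·(5t)^j·(2)^(7-j); the t^2 term has j = 2.
C(7,2) = 21.
Coefficient = C(7,2) · 5^2 · 2^5 = 21 · 25 · 32 = 16800.

16800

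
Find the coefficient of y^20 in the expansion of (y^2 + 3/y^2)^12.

General term: C(12,j)·(y^2)^j·(3/y^2)^(12-j), with y-exponent 2j − 2(12−j) = 4j − 24.
Set 4j − 24 = 20: j = 11.
C(12,11) = 12; 1^11 = 1; 3^1 = 3.
Coefficient = 12 · 1 · 3 = 36.

36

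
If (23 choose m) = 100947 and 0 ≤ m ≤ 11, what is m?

C(23,m) increases on 0 ≤ m ≤ 11. C(23,5) = 33649 and C(23,6) = 100947, so m = 6.

6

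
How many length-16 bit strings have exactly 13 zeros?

Choose the 13 positions: C(16,13) = 560.

560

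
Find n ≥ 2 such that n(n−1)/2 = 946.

44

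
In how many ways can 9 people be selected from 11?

This is C(11,9) = 55.

55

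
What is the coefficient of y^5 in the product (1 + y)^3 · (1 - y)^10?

63

Coefficient of y^5 = Σ_{j} C(3,j)·1^j·C(10,5-j)·(-1)^(5-j) for j from 0 to 3.
= (-252) + 630 + (-360) + 45 = 63.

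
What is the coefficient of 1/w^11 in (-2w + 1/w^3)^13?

-219648

General term: C(13,j)·(-2w)^j·(1/w^3)^(13-j), with w-exponent 1j − 3(13−j) = 4j − 39.
Set 4j − 39 = -11: j = 7.
C(13,7) = 1716; (-2)^7 = -128; 1^6 = 1.
Coefficient = 1716 · (-128) · 1 = -219648.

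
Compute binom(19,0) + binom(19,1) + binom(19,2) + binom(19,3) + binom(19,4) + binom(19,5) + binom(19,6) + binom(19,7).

1 + 19 + 171 + 969 + 3876 + 11628 + 27132 + 50388 = 94184.

94184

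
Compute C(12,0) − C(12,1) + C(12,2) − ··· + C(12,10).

The partial alternating sum Σ_{k=0}^{10} (−1)^k C(12,k) = (−1)^10 C(11,10) = 11.

11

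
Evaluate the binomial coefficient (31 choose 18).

C(31,18) = C(31,13) by symmetry.
C(31,13) = (31·30·29·28·27·26·25·24·23·22·21·20·19) / 13! = 1284342188088960000 / 6227020800 = 206253075.

206253075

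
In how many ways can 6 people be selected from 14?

3003

This is C(14,6) = 3003.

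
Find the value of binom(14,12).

C(14,12) = C(14,2) by symmetry.
C(14,2) = (14·13) / 2! = 182 / 2 = 91.

91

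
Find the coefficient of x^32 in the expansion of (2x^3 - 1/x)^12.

-24576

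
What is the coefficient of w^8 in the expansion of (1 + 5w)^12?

193359375

The general term is C(12,j)·(1)^j·(5w)^(12-j); the w^8 term has j = 4.
C(12,4) = 495.
Coefficient = C(12,4) · 5^8 = 495 · 390625 = 193359375.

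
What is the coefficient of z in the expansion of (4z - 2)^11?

45056

The general term is C(11,j)·(4z)^j·(-2)^(11-j); the z^1 term has j = 1.
C(11,1) = 11.
Coefficient = C(11,1) · 4^1 · (-2)^10 = 11 · 4 · 1024 = 45056.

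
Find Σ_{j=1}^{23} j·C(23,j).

96468992

Since j·C(23,j) = 23·C(22,j−1), the sum is 23·2^22 = 23·4194304 = 96468992.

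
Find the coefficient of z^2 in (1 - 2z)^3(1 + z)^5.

Coefficient of z^2 = Σ_{j} C(3,j)·(-2)^j·C(5,2-j)·1^(2-j) for j from 0 to 2.
= 10 + (-30) + 12 = -8.

-8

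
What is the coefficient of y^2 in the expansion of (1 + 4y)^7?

336

The general term is C(7,j)·(1)^j·(4y)^(7-j); the y^2 term has j = 5.
C(7,5) = 21.
Coefficient = C(7,5) · 4^2 = 21 · 16 = 336.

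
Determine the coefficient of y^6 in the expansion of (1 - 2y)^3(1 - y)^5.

Coefficient of y^6 = Σ_{j} C(3,j)·(-2)^j·C(5,6-j)·(-1)^(6-j) for j from 1 to 3.
= 6 + 60 + 80 = 146.

146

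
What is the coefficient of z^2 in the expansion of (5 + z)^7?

The general term is C(7,j)·(5)^j·(z)^(7-j); the z^2 term has j = 5.
C(7,5) = 21.
Coefficient = C(7,5) · 5^5 = 21 · 3125 = 65625.

65625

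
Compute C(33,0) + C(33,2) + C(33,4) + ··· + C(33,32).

4294967296

Half of (1+1)^33 + (1−1)^33 gives the even-index sum: 2^32 = 4294967296.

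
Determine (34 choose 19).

1855967520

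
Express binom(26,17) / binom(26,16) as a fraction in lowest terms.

10/17

C(n,k+1)/C(n,k) = (n−k)/(k+1) = (26−16)/(16+1) = 10/17.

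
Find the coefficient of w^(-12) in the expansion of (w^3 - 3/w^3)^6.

General term: C(6,j)·(w^3)^j·(-3/w^3)^(6-j), with w-exponent 3j − 3(6−j) = 6j − 18.
Set 6j − 18 = -12: j = 1.
C(6,1) = 6; 1^1 = 1; (-3)^5 = -243.
Coefficient = 6 · 1 · (-243) = -1458.

-1458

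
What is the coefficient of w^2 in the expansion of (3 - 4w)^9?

1259712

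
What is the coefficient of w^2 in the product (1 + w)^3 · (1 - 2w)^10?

Coefficient of w^2 = Σ_{j} C(3,j)·1^j·C(10,2-j)·(-2)^(2-j) for j from 0 to 2.
= 180 + (-60) + 3 = 123.

123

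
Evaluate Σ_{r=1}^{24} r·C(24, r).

201326592

Differentiating (1+x)^24 and setting x=1: Σ r·C(24,r) = 24·2^23 = 201326592.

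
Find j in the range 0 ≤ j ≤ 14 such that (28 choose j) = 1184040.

C(28,j) increases on 0 ≤ j ≤ 14. C(28,6) = 376740 and C(28,7) = 1184040, so j = 7.

7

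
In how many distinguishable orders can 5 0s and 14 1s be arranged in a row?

11628

Choose positions for the 0s: C(19,5) = 11628.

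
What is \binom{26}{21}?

C(26,21) = C(26,5) by symmetry.
C(26,5) = (26·25·24·23·22) / 5! = 7893600 / 120 = 65780.

65780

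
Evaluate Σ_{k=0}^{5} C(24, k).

55455

1 + 24 + 276 + 2024 + 10626 + 42504 = 55455.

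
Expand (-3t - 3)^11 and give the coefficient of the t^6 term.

The general term is C(11,j)·(-3t)^j·(-3)^(11-j); the t^6 term has j = 6.
C(11,6) = 462.
Coefficient = C(11,6) · (-3)^6 · (-3)^5 = 462 · 729 · (-243) = -81841914.

-81841914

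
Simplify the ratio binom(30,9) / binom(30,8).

C(n,k+1)/C(n,k) = (n−k)/(k+1) = (30−8)/(8+1) = 22/9.

22/9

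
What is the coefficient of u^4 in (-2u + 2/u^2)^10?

General term: C(10,j)·(-2u)^j·(2/u^2)^(10-j), with u-exponent 1j − 2(10−j) = 3j − 20.
Set 3j − 20 = 4: j = 8.
C(10,8) = 45; (-2)^8 = 256; 2^2 = 4.
Coefficient = 45 · 256 · 4 = 46080.

46080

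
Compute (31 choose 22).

20160075

C(31,22) = C(31,9) by symmetry.
C(31,9) = (31·30·29·28·27·26·25·24·23) / 9! = 7315688016000 / 362880 = 20160075.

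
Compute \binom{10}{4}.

210

C(10,4) = (10·9·8·7) / 4! = 5040 / 24 = 210.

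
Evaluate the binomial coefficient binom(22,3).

1540

C(22,3) = (22·21·20) / 3! = 9240 / 6 = 1540.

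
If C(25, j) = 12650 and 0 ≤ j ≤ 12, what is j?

4

C(25,j) increases on 0 ≤ j ≤ 12. C(25,3) = 2300 and C(25,4) = 12650, so j = 4.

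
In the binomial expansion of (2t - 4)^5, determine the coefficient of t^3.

The general term is C(5,j)·(2t)^j·(-4)^(5-j); the t^3 term has j = 3.
C(5,3) = 10.
Coefficient = C(5,3) · 2^3 · (-4)^2 = 10 · 8 · 16 = 1280.

1280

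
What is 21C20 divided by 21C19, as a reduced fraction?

1/10

C(n,k+1)/C(n,k) = (n−k)/(k+1) = (21−19)/(19+1) = 2/20 = 1/10.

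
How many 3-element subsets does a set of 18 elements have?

C(18,3) = (18·17·16) / 3! = 4896 / 6 = 816.

816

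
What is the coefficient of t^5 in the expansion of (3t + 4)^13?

The general term is C(13,j)·(3t)^j·(4)^(13-j); the t^5 term has j = 5.
C(13,5) = 1287.
Coefficient = C(13,5) · 3^5 · 4^8 = 1287 · 243 · 65536 = 20495794176.

20495794176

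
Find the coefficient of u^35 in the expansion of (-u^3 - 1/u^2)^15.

General term: C(15,j)·(-u^3)^j·(-1/u^2)^(15-j), with u-exponent 3j − 2(15−j) = 5j − 30.
Set 5j − 30 = 35: j = 13.
C(15,13) = 105; (-1)^13 = -1; (-1)^2 = 1.
Coefficient = 105 · (-1) · 1 = -105.

-105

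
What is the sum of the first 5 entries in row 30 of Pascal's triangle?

1 + 30 + 435 + 4060 + 27405 = 31931.

31931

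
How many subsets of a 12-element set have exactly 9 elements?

Choose the 9 positions: C(12,9) = 220.

220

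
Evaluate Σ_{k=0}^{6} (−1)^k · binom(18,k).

12376

The partial alternating sum Σ_{k=0}^{6} (−1)^k C(18,k) = (−1)^6 C(17,6) = 12376.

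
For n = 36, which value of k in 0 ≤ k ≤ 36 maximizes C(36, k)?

18

C(36,k) is maximized at k = 36/2 = 18.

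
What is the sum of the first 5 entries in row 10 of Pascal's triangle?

1 + 10 + 45 + 120 + 210 = 386.

386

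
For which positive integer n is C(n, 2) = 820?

41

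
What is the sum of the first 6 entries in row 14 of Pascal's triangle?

1 + 14 + 91 + 364 + 1001 + 2002 = 3473.

3473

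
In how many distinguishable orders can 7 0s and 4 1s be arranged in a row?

Choose positions for the 0s: C(11,7) = 330.

330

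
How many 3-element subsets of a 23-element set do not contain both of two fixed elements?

1750

All 3-subsets: C(23,3) = 1771. Those containing both fixed elements: C(21,1) = 21.
1771 − 21 = 1750.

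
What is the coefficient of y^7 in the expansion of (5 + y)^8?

The general term is C(8,j)·(5)^j·(y)^(8-j); the y^7 term has j = 1.
C(8,1) = 8.
Coefficient = C(8,1) · 5^1 = 8 · 5 = 40.

40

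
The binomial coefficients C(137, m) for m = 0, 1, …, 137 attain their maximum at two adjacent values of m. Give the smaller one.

68

For odd n = 137, C(137,m) peaks at m = (n−1)/2 and (n+1)/2; the smaller is 68.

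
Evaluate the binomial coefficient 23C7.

245157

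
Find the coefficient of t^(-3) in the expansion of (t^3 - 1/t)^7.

7

General term: C(7,j)·(t^3)^j·(-1/t)^(7-j), with t-exponent 3j − 1(7−j) = 4j − 7.
Set 4j − 7 = -3: j = 1.
C(7,1) = 7; 1^1 = 1; (-1)^6 = 1.
Coefficient = 7 · 1 · 1 = 7.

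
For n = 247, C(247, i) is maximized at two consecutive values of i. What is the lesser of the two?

For odd n = 247, C(247,i) peaks at i = (n−1)/2 and (n+1)/2; the lesser is 123.

123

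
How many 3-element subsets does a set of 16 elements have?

560

C(16,3) = (16·15·14) / 3! = 3360 / 6 = 560.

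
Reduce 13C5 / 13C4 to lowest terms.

9/5

C(n,k+1)/C(n,k) = (n−k)/(k+1) = (13−4)/(4+1) = 9/5.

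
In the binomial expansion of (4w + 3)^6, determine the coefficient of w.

5832

The general term is C(6,j)·(4w)^j·(3)^(6-j); the w^1 term has j = 1.
C(6,1) = 6.
Coefficient = C(6,1) · 4^1 · 3^5 = 6 · 4 · 243 = 5832.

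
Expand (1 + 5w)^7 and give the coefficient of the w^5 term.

The general term is C(7,j)·(1)^j·(5w)^(7-j); the w^5 term has j = 2.
C(7,2) = 21.
Coefficient = C(7,2) · 5^5 = 21 · 3125 = 65625.

65625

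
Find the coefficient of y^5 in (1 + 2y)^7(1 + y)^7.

13923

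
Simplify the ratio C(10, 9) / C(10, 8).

C(n,k+1)/C(n,k) = (n−k)/(k+1) = (10−8)/(8+1) = 2/9.

2/9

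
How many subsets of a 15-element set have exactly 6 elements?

5005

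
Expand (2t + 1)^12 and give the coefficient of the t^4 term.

The general term is C(12,j)·(2t)^j·(1)^(12-j); the t^4 term has j = 4.
C(12,4) = 495.
Coefficient = C(12,4) · 2^4 = 495 · 16 = 7920.

7920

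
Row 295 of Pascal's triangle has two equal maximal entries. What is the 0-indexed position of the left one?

For odd n = 295, C(295,i) peaks at i = (n−1)/2 and (n+1)/2; the smaller is 147.

147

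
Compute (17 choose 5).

6188

C(17,5) = (17·16·15·14·13) / 5! = 742560 / 120 = 6188.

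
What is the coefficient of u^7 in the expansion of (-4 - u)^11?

The general term is C(11,j)·(-4)^j·(-u)^(11-j); the u^7 term has j = 4.
C(11,4) = 330.
Coefficient = C(11,4) · (-4)^4 · (-1)^7 = 330 · 256 · (-1) = -84480.

-84480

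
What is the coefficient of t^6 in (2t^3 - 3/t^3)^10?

1088640

General term: C(10,j)·(2t^3)^j·(-3/t^3)^(10-j), with t-exponent 3j − 3(10−j) = 6j − 30.
Set 6j − 30 = 6: j = 6.
C(10,6) = 210; 2^6 = 64; (-3)^4 = 81.
Coefficient = 210 · 64 · 81 = 1088640.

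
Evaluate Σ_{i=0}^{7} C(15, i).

16384

1 + 15 + 105 + 455 + 1365 + 3003 + 5005 + 6435 = 16384.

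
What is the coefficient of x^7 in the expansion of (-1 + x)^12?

-792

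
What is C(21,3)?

C(21,3) = (21·20·19) / 3! = 7980 / 6 = 1330.

1330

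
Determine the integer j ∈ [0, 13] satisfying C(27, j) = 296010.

C(27,j) increases on 0 ≤ j ≤ 13. C(27,5) = 80730 and C(27,6) = 296010, so j = 6.

6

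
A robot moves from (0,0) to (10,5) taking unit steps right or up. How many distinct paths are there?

3003

Each path is a sequence of 15 steps with 10 rights: C(15,10) = 3003.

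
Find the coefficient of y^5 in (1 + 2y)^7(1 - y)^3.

Coefficient of y^5 = Σ_{j} C(7,j)·2^j·C(3,5-j)·(-1)^(5-j) for j from 2 to 5.
= (-84) + 840 + (-1680) + 672 = -252.

-252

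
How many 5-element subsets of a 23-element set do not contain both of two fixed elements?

All 5-subsets: C(23,5) = 33649. Those containing both fixed elements: C(21,3) = 1330.
33649 − 1330 = 32319.

32319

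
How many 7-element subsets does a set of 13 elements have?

C(13,7) = C(13,6) by symmetry.
C(13,6) = (13·12·11·10·9·8) / 6! = 1235520 / 720 = 1716.

1716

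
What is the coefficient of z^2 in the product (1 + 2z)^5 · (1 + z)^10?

185

Coefficient of z^2 = Σ_{j} C(5,j)·2^j·C(10,2-j)·1^(2-j) for j from 0 to 2.
= 45 + 100 + 40 = 185.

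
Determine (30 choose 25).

C(30,25) = C(30,5) by symmetry.
C(30,5) = (30·29·28·27·26) / 5! = 17100720 / 120 = 142506.

142506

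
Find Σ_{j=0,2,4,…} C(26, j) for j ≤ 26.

Even-j terms of row 26 sum to 2^25 = 33554432.

33554432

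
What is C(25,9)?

C(25,9) = (25·24·23·22·21·20·19·18·17) / 9! = 741354768000 / 362880 = 2042975.

2042975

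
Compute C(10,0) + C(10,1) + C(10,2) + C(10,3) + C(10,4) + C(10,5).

638

1 + 10 + 45 + 120 + 210 + 252 = 638.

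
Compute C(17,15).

136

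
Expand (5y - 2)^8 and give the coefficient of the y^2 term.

The general term is C(8,j)·(5y)^j·(-2)^(8-j); the y^2 term has j = 2.
C(8,2) = 28.
Coefficient = C(8,2) · 5^2 · (-2)^6 = 28 · 25 · 64 = 44800.

44800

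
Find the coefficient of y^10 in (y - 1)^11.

-11

The general term is C(11,j)·(y)^j·(-1)^(11-j); the y^10 term has j = 10.
C(11,10) = 11.
Coefficient = C(11,10) · (-1)^1 = 11 · (-1) = -11.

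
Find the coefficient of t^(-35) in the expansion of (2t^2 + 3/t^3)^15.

669615660

General term: C(15,j)·(2t^2)^j·(3/t^3)^(15-j), with t-exponent 2j − 3(15−j) = 5j − 45.
Set 5j − 45 = -35: j = 2.
C(15,2) = 105; 2^2 = 4; 3^13 = 1594323.
Coefficient = 105 · 4 · 1594323 = 669615660.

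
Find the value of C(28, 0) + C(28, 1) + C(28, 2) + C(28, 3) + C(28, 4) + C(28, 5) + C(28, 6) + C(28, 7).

1683218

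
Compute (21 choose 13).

C(21,13) = C(21,8) by symmetry.
C(21,8) = (21·20·19·18·17·16·15·14) / 8! = 8204716800 / 40320 = 203490.

203490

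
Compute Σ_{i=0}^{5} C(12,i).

1 + 12 + 66 + 220 + 495 + 792 = 1586.

1586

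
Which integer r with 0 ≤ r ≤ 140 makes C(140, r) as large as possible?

70

C(140,r) is maximized at r = 140/2 = 70.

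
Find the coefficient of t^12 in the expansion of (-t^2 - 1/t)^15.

-5005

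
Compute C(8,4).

C(8,4) = (8·7·6·5) / 4! = 1680 / 24 = 70.

70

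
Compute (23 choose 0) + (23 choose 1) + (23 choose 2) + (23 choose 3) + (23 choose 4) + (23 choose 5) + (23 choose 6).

145499

1 + 23 + 253 + 1771 + 8855 + 33649 + 100947 = 145499.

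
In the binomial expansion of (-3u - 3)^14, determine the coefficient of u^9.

The general term is C(14,j)·(-3u)^j·(-3)^(14-j); the u^9 term has j = 9.
C(14,9) = 2002.
Coefficient = C(14,9) · (-3)^9 · (-3)^5 = 2002 · (-19683) · (-243) = 9575503938.

9575503938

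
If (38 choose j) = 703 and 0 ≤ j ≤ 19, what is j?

2

C(38,j) increases on 0 ≤ j ≤ 19. C(38,1) = 38 and C(38,2) = 703, so j = 2.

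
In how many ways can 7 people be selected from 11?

This is C(11,7) = 330.

330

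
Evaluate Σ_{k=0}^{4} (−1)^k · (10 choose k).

The partial alternating sum Σ_{k=0}^{4} (−1)^k C(10,k) = (−1)^4 C(9,4) = 126.

126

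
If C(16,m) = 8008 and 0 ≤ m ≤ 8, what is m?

6

C(16,m) increases on 0 ≤ m ≤ 8. C(16,5) = 4368 and C(16,6) = 8008, so m = 6.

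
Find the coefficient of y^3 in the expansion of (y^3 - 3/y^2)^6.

General term: C(6,j)·(y^3)^j·(-3/y^2)^(6-j), with y-exponent 3j − 2(6−j) = 5j − 12.
Set 5j − 12 = 3: j = 3.
C(6,3) = 20; 1^3 = 1; (-3)^3 = -27.
Coefficient = 20 · 1 · (-27) = -540.

-540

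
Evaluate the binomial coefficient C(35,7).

6724520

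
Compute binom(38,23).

C(38,23) = C(38,15) by symmetry.
C(38,15) = (38·37·36·35·34·33·32·31·30·29·28·27·26·25·24) / 15! = 20231404874494894080000 / 1307674368000 = 15471286560.

15471286560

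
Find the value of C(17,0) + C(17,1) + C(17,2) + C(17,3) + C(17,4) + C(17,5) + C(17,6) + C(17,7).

1 + 17 + 136 + 680 + 2380 + 6188 + 12376 + 19448 = 41226.

41226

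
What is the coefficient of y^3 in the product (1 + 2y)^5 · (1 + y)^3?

231

Coefficient of y^3 = Σ_{j} C(5,j)·2^j·C(3,3-j)·1^(3-j) for j from 0 to 3.
= 1 + 30 + 120 + 80 = 231.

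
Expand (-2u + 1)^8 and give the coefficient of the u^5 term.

The general term is C(8,j)·(-2u)^j·(1)^(8-j); the u^5 term has j = 5.
C(8,5) = 56.
Coefficient = C(8,5) · (-2)^5 = 56 · (-32) = -1792.

-1792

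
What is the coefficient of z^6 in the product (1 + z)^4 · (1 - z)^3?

-1

Coefficient of z^6 = Σ_{j} C(4,j)·1^j·C(3,6-j)·(-1)^(6-j) for j from 3 to 4.
= (-4) + 3 = -1.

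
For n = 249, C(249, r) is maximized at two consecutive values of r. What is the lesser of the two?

124

For odd n = 249, C(249,r) peaks at r = (n−1)/2 and (n+1)/2; the lesser is 124.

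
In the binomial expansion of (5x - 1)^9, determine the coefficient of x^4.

The general term is C(9,j)·(5x)^j·(-1)^(9-j); the x^4 term has j = 4.
C(9,4) = 126.
Coefficient = C(9,4) · 5^4 · (-1)^5 = 126 · 625 · (-1) = -78750.

-78750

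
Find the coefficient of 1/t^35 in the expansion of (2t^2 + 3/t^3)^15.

669615660

General term: C(15,j)·(2t^2)^j·(3/t^3)^(15-j), with t-exponent 2j − 3(15−j) = 5j − 45.
Set 5j − 45 = -35: j = 2.
C(15,2) = 105; 2^2 = 4; 3^13 = 1594323.
Coefficient = 105 · 4 · 1594323 = 669615660.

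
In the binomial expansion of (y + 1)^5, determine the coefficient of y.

5

The general term is C(5,j)·(y)^j·(1)^(5-j); the y^1 term has j = 1.
C(5,1) = 5.
Coefficient = C(5,1) = 5.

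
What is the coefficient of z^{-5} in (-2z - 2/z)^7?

General term: C(7,j)·(-2z)^j·(-2/z)^(7-j), with z-exponent 1j − 1(7−j) = 2j − 7.
Set 2j − 7 = -5: j = 1.
C(7,1) = 7; (-2)^1 = -2; (-2)^6 = 64.
Coefficient = 7 · (-2) · 64 = -896.

-896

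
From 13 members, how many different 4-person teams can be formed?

This is C(13,4) = 715.

715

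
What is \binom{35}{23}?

834451800

C(35,23) = C(35,12) by symmetry.
C(35,12) = (35·34·33·32·31·30·29·28·27·26·25·24) / 12! = 399703747322880000 / 479001600 = 834451800.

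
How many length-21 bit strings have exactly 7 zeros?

116280

Choose the 7 positions: C(21,7) = 116280.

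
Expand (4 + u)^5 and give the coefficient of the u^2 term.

640

The general term is C(5,j)·(4)^j·(u)^(5-j); the u^2 term has j = 3.
C(5,3) = 10.
Coefficient = C(5,3) · 4^3 = 10 · 64 = 640.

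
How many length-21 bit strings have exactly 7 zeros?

116280

Choose the 7 positions: C(21,7) = 116280.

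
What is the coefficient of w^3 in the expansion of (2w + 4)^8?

The general term is C(8,j)·(2w)^j·(4)^(8-j); the w^3 term has j = 3.
C(8,3) = 56.
Coefficient = C(8,3) · 2^3 · 4^5 = 56 · 8 · 1024 = 458752.

458752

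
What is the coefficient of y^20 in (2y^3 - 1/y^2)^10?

11520

General term: C(10,j)·(2y^3)^j·(-1/y^2)^(10-j), with y-exponent 3j − 2(10−j) = 5j − 20.
Set 5j − 20 = 20: j = 8.
C(10,8) = 45; 2^8 = 256; (-1)^2 = 1.
Coefficient = 45 · 256 · 1 = 11520.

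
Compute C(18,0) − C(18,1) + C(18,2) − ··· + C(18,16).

17

The partial alternating sum Σ_{k=0}^{16} (−1)^k C(18,k) = (−1)^16 C(17,16) = 17.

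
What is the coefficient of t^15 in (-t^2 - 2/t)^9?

-18

General term: C(9,j)·(-t^2)^j·(-2/t)^(9-j), with t-exponent 2j − 1(9−j) = 3j − 9.
Set 3j − 9 = 15: j = 8.
C(9,8) = 9; (-1)^8 = 1; (-2)^1 = -2.
Coefficient = 9 · 1 · (-2) = -18.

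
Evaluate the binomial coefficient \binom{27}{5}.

80730

C(27,5) = (27·26·25·24·23) / 5! = 9687600 / 120 = 80730.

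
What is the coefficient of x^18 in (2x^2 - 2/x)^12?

General term: C(12,j)·(2x^2)^j·(-2/x)^(12-j), with x-exponent 2j − 1(12−j) = 3j − 12.
Set 3j − 12 = 18: j = 10.
C(12,10) = 66; 2^10 = 1024; (-2)^2 = 4.
Coefficient = 66 · 1024 · 4 = 270336.

270336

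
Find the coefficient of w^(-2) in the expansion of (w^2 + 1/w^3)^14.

General term: C(14,j)·(w^2)^j·(1/w^3)^(14-j), with w-exponent 2j − 3(14−j) = 5j − 42.
Set 5j − 42 = -2: j = 8.
C(14,8) = 3003; 1^8 = 1; 1^6 = 1.
Coefficient = 3003 · 1 · 1 = 3003.

3003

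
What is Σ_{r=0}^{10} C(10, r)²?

184756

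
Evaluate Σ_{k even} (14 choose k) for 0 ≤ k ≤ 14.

Even-k terms of row 14 sum to 2^13 = 8192.

8192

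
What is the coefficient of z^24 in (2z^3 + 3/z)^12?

General term: C(12,j)·(2z^3)^j·(3/z)^(12-j), with z-exponent 3j − 1(12−j) = 4j − 12.
Set 4j − 12 = 24: j = 9.
C(12,9) = 220; 2^9 = 512; 3^3 = 27.
Coefficient = 220 · 512 · 27 = 3041280.

3041280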